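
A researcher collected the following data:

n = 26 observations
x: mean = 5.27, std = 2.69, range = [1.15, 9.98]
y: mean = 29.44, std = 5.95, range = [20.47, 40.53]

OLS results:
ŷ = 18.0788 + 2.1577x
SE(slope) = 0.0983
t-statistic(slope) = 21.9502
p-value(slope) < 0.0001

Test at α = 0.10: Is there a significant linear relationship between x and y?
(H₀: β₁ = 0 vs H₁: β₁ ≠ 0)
Since p-value < 0.0001 < α = 0.10, reject H₀ — the slope is significantly different from 0.

Hypothesis test for the slope coefficient:

H₀: β₁ = 0 (no linear relationship)
H₁: β₁ ≠ 0 (linear relationship exists)

Test statistic: t = β̂₁ / SE(β̂₁) = 2.1577 / 0.0983 = 21.9502

The p-value (<0.0001) is the probability, under H₀, of a t-statistic at least as extreme as |t| = 21.9502 (two-sided, df = n − 2 = 24).

Decision rule: reject H₀ if p-value < α.
p-value < 0.0001 < α = 0.10 → reject H₀.

At α = 0.10 the data do provide convincing evidence of a nonzero slope.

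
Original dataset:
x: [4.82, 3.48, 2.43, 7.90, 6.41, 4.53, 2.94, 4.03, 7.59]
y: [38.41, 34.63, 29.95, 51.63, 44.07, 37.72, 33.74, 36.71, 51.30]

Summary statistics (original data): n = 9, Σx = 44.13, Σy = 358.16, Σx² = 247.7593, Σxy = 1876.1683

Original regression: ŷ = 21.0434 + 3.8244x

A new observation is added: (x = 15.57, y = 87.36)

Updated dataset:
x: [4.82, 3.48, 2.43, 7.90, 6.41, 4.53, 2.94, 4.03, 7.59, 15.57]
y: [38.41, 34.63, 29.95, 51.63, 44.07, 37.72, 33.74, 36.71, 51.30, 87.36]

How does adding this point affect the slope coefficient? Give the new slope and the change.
The slope changes from 3.8244 to 4.3103 (change of +0.4859, or +12.7%).

x = 15.57 lies well outside the original x-range [2.43, 7.90] (x̄ ≈ 4.90), so this observation has high leverage and can move the slope substantially.

Step 1: Update the sums with the new point (n goes from 9 to 10)
Σx  = 44.13 + 15.57 = 59.70
Σy  = 358.16 + 87.36 = 445.52
Σx² = 247.7593 + 15.57² = 247.7593 + 242.4249 = 490.1842
Σxy = 1876.1683 + 15.57×87.36 = 1876.1683 + 1360.1952 = 3236.3635

Step 2: Recompute the slope with b₁ = (nΣxy − ΣxΣy) / (nΣx² − (Σx)²)
Numerator   = 10×3236.3635 − 59.70×445.52 = 32363.6350 − 26597.5440 = 5766.0910
Denominator = 10×490.1842 − 59.70² = 4901.8420 − 3564.0900 = 1337.7520
b₁(new) = 5766.0910 / 1337.7520 = 4.3103

(Same formula on the original sums: (9×1876.1683 − 44.13×358.16) / (9×247.7593 − 44.13²) = 1079.9139 / 282.3768 = 3.8244, matching the given fit.)

Step 3: Change in slope
Δβ₁ = 4.3103 − 3.8244 = +0.4859
Relative change = +0.4859 / 3.8244 × 100% = +12.7%
→ the slope increases when the point is added.

A high-leverage point only changes the slope if it is off the original line; here y = 87.36 is above the original trend, so the slope increases.
In practice: examine leverage (hᵢ) and Cook's distance rather than deleting it automatically; refit with and without it and report both if conclusions differ.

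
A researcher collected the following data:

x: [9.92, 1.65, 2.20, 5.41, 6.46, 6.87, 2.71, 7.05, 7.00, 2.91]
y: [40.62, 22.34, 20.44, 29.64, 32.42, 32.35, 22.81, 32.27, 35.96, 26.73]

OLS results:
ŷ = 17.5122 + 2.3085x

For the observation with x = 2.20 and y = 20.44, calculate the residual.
Residual = -2.1509

The residual is the difference between the actual value and the predicted value:

Residual = y - ŷ

Step 1: Calculate predicted value
ŷ = 17.5122 + 2.3085 × 2.20
ŷ = 22.5909

Step 2: Calculate residual
Residual = 20.44 - 22.5909
Residual = -2.1509

Interpretation: the model overestimates the actual value by 2.1509 at this point (negative residual → observation lies below the fitted line).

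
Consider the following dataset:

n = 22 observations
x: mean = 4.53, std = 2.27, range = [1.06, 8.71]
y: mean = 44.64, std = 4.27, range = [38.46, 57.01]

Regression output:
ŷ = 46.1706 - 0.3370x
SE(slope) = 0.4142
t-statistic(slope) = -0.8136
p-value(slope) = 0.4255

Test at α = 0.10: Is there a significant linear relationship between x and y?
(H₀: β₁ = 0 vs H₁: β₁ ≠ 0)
Fail to reject H₀: p-value = 0.4255 ≥ α = 0.10. The linear relationship is not significant at the 10% level.

Hypothesis test for the slope coefficient:

H₀: β₁ = 0 (no linear relationship)
H₁: β₁ ≠ 0 (linear relationship exists)

Test statistic: t = β̂₁ / SE(β̂₁) = -0.3370 / 0.4142 = -0.8136

The p-value (0.4255) is the probability, under H₀, of a t-statistic at least as extreme as |t| = 0.8136 (two-sided, df = n − 2 = 20).

Decision rule: reject H₀ if p-value < α.
p-value = 0.4255 ≥ α = 0.10 → fail to reject H₀.

At α = 0.10 the data do not provide convincing evidence of a nonzero slope.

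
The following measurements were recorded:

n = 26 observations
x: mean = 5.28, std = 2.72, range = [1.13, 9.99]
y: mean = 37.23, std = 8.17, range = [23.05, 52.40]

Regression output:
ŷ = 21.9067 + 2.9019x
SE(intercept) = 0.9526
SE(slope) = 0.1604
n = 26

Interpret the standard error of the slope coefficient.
SE(slope) = 0.1604 measures the uncertainty in the estimated slope. The coefficient is estimated precisely (SE/|β̂₁| = 5.5%).

What SE measures:
- The standard error quantifies the sampling variability of the coefficient estimate
- It is the estimated standard deviation of β̂₁ across hypothetical repeated samples of the same size
- Smaller SE → more precise estimate

Relative precision:
- SE / |β̂₁| = 0.1604 / 2.9019 = 5.5%
- Rule of thumb (under 20%: precise; 20% to under 50%: moderately precise; 50% or more: imprecise) → precise

Link to the t-test: t = β̂₁ / SE(β̂₁) = 2.9019 / 0.1604 = 18.0916, the statistic for H₀: β₁ = 0.

What drives SE(β̂₁): wider spread of x values → smaller SE; more residual scatter → larger SE; larger n (here n = 26) → smaller SE.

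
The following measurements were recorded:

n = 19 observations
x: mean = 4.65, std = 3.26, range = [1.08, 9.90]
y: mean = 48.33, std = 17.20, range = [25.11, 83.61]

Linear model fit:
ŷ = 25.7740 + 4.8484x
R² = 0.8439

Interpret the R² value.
R² = 0.8439 means 84.39% of the variation in y is explained by the linear relationship with x. This indicates a strong fit.

R² (coefficient of determination) measures the proportion of variance in y explained by the regression model.

Here R² = 0.8439:
- Explained: 84.39% of the variation in y
- Unexplained (residual): 100% − 84.39% = 15.61%
- Rule of thumb (below 0.3 weak; 0.3 to below 0.7 moderate; 0.7 and above strong) → strong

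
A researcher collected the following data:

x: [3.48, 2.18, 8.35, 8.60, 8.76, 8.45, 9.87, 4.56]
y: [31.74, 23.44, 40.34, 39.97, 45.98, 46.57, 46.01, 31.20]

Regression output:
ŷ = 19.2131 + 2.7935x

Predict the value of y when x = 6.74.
ŷ = 38.0413

x = 6.74 lies inside the observed range [2.18, 9.87], so the fitted equation applies directly:

ŷ = 19.2131 + 2.7935 × 6.74
ŷ = 19.2131 + 18.8282
ŷ = 38.0413

This is a point prediction; actual observations scatter around it by roughly the residual standard deviation.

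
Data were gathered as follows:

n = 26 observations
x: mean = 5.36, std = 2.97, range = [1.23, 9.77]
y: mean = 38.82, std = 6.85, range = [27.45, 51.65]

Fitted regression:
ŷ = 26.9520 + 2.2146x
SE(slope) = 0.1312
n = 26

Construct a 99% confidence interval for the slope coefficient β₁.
The 99% CI for β₁ is (1.8476, 2.5816)

Confidence interval for the slope:

The 99% CI for β₁ is: β̂₁ ± t*(α/2, n-2) × SE(β̂₁)

Step 1: Find critical t-value
- Confidence level = 0.99
- Degrees of freedom = n - 2 = 26 - 2 = 24
- t*(α/2, 24) = 2.7969

Step 2: Calculate margin of error
Margin = 2.7969 × 0.1312 = 0.3670

Step 3: Construct interval
CI = 2.2146 ± 0.3670
CI = (1.8476, 2.5816)

Interpretation: We are 99% confident that the true slope β₁ lies between 1.8476 and 2.5816.
Both endpoints are positive, so the data support a genuinely positive slope at this confidence level.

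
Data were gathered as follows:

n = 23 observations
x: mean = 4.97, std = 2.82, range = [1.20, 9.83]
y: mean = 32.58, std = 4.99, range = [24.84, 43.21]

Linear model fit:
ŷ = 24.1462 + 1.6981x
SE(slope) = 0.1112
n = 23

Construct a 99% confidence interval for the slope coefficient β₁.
The 99% CI for β₁ is (1.3832, 2.0130)

Confidence interval for the slope:

The 99% CI for β₁ is: β̂₁ ± t*(α/2, n-2) × SE(β̂₁)

Step 1: Find critical t-value
- Confidence level = 0.99
- Degrees of freedom = n - 2 = 23 - 2 = 21
- t*(α/2, 21) = 2.8314

Step 2: Calculate margin of error
Margin = 2.8314 × 0.1112 = 0.3149

Step 3: Construct interval
CI = 1.6981 ± 0.3149
CI = (1.3832, 2.0130)

Interpretation: intervals built this way capture the true β₁ in 99% of repeated samples; here the plausible range for the per-unit effect of x on y is 1.3832 to 2.0130.
Both endpoints are positive, so the data support a genuinely positive slope at this confidence level.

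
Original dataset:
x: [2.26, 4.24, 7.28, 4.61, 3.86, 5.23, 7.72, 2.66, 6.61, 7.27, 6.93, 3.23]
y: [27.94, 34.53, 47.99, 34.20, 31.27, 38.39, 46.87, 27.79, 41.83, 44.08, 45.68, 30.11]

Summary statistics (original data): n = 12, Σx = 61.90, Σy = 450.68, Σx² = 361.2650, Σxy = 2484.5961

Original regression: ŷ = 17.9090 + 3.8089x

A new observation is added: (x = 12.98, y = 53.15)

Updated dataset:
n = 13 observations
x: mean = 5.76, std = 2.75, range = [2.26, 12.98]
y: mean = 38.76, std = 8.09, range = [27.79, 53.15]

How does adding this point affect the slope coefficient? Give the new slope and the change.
Adding the point moves β₁ from 3.8089 to 2.7675, i.e. it decreases by 1.0414 (-27.3%).

x = 12.98 lies well outside the original x-range [2.26, 7.72] (x̄ ≈ 5.16), so this observation has high leverage and can move the slope substantially.

Step 1: Update the sums with the new point (n goes from 12 to 13)
Σx  = 61.90 + 12.98 = 74.88
Σy  = 450.68 + 53.15 = 503.83
Σx² = 361.2650 + 12.98² = 361.2650 + 168.4804 = 529.7454
Σxy = 2484.5961 + 12.98×53.15 = 2484.5961 + 689.8870 = 3174.4831

Step 2: Recompute the slope with b₁ = (nΣxy − ΣxΣy) / (nΣx² − (Σx)²)
Numerator   = 13×3174.4831 − 74.88×503.83 = 41268.2803 − 37726.7904 = 3541.4899
Denominator = 13×529.7454 − 74.88² = 6886.6902 − 5607.0144 = 1279.6758
b₁(new) = 3541.4899 / 1279.6758 = 2.7675

(Same formula on the original sums: (12×2484.5961 − 61.90×450.68) / (12×361.2650 − 61.90²) = 1918.0612 / 503.5700 = 3.8089, matching the given fit.)

Step 3: Change in slope
Δβ₁ = 2.7675 − 3.8089 = -1.0414
Relative change = -1.0414 / 3.8089 × 100% = -27.3%
→ the slope decreases when the point is added.

A high-leverage point only changes the slope if it is off the original line; here y = 53.15 is below the original trend, so the slope decreases.
In practice: check such a point for data-entry or measurement error.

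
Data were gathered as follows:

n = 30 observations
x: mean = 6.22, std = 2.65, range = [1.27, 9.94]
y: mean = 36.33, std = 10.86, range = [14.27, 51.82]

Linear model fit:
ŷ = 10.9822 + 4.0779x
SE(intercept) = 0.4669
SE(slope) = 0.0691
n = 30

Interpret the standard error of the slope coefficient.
SE(β̂₁) = 0.0691 is the estimated standard deviation of the slope estimate across repeated samples; relative to β̂₁ = 4.0779 that is 1.7%, a precise estimate.

What SE measures:
- The standard error quantifies the sampling variability of the coefficient estimate
- It is the estimated standard deviation of β̂₁ across hypothetical repeated samples of the same size
- Smaller SE → more precise estimate

Relative precision:
- SE / |β̂₁| = 0.0691 / 4.0779 = 1.7%
- Rule of thumb (under 20%: precise; 20% to under 50%: moderately precise; 50% or more: imprecise) → precise

Link to the t-test: t = β̂₁ / SE(β̂₁) = 4.0779 / 0.0691 = 59.0145, the statistic for H₀: β₁ = 0.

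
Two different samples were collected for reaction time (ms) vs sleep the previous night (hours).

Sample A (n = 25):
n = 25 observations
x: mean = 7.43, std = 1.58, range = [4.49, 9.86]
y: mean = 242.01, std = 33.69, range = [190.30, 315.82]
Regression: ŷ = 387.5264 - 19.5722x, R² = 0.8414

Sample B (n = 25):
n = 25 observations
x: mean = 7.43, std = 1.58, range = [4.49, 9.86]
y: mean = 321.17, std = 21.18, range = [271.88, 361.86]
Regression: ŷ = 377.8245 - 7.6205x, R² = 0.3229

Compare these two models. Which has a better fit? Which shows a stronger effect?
Model A has the better fit (R² = 0.8414 vs 0.3229). Model A shows the stronger effect (|β₁| = 19.5722 vs 7.6205).

Model Comparison:

Goodness of fit (R²):
- Model A: R² = 0.8414 → 84.14% of variance in reaction time explained
- Model B: R² = 0.3229 → 32.29% of variance in reaction time explained
- 0.8414 > 0.3229 → Model A has the better fit

Which has the larger per-hour effect? (|β₁|)
- Model A: β₁ = -19.5722 → predicted reaction time falls 19.5722 ms per additional hour of sleep
- Model B: β₁ = -7.6205 → predicted reaction time falls 7.6205 ms per additional hour of sleep
- |-19.5722| > |-7.6205| → Model A shows the stronger marginal effect

Note: A better fit (higher R²) doesn't necessarily mean a more important relationship.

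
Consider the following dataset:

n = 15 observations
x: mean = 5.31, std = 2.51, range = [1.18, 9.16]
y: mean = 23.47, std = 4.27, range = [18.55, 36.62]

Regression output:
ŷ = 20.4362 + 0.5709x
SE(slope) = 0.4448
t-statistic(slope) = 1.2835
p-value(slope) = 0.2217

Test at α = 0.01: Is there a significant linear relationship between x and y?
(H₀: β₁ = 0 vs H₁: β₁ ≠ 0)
Fail to reject H₀: p-value = 0.2217 ≥ α = 0.01. The linear relationship is not significant at the 1% level.

Hypothesis test for the slope coefficient:

H₀: β₁ = 0 (no linear relationship)
H₁: β₁ ≠ 0 (linear relationship exists)

Test statistic: t = β̂₁ / SE(β̂₁) = 0.5709 / 0.4448 = 1.2835

The p-value (0.2217) is the probability, under H₀, of a t-statistic at least as extreme as |t| = 1.2835 (two-sided, df = n − 2 = 13).

Decision rule: reject H₀ if p-value < α.
p-value = 0.2217 ≥ α = 0.01 → fail to reject H₀.

Conclusion: the linear association between x and y is not significant at the 1% level.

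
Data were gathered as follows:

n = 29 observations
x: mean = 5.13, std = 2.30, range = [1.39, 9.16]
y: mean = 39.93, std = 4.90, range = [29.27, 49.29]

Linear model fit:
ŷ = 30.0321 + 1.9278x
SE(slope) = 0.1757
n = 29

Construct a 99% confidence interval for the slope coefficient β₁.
The 99% CI for β₁ is (1.4410, 2.4146)

Confidence interval for the slope:

The 99% CI for β₁ is: β̂₁ ± t*(α/2, n-2) × SE(β̂₁)

Step 1: Find critical t-value
- Confidence level = 0.99
- Degrees of freedom = n - 2 = 29 - 2 = 27
- t*(α/2, 27) = 2.7707

Step 2: Calculate margin of error
Margin = 2.7707 × 0.1757 = 0.4868

Step 3: Construct interval
CI = 1.9278 ± 0.4868
CI = (1.4410, 2.4146)

Interpretation: We are 99% confident that the true slope β₁ lies between 1.4410 and 2.4146.
The interval does not include 0, suggesting a significant linear relationship.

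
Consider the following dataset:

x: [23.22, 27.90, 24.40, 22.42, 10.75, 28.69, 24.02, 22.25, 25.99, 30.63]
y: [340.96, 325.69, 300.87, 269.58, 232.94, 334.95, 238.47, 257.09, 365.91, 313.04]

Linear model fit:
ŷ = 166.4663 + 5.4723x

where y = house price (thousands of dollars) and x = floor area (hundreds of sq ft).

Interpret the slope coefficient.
An increase of one hundred sq ft in floor area is associated with a 5.4723 thousand dollars increase in predicted house price.

The slope coefficient β₁ = 5.4723 represents the marginal effect of floor area on house price.

Interpretation:
- Floor area up by 1 hundred sq ft → predicted house price increases by 5.4723 thousand dollars
- The effect is assumed constant over the observed range of x (linearity)

The intercept β₀ = 166.4663 is the predicted house price when floor area = 0; since the smallest observed x is 10.75, this is an extrapolation and mainly anchors the line.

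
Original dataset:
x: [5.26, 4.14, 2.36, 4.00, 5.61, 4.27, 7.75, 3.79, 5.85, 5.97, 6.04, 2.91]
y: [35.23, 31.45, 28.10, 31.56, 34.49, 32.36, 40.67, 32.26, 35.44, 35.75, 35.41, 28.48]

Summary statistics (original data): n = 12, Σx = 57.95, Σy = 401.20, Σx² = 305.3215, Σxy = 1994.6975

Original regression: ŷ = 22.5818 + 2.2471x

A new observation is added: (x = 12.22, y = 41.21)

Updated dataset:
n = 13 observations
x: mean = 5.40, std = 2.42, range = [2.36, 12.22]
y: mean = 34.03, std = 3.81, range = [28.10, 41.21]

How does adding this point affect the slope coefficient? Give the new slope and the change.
The slope changes from 2.2471 to 1.4532 (change of -0.7939, or -35.3%).

The new point has HIGH LEVERAGE: x = 12.22 is far from the original mean x̄ = 57.95/12 ≈ 4.83 (original range [2.36, 7.75]).

Step 1: Update the sums with the new point (n goes from 12 to 13)
Σx  = 57.95 + 12.22 = 70.17
Σy  = 401.20 + 41.21 = 442.41
Σx² = 305.3215 + 12.22² = 305.3215 + 149.3284 = 454.6499
Σxy = 1994.6975 + 12.22×41.21 = 1994.6975 + 503.5862 = 2498.2837

Step 2: Recompute the slope with b₁ = (nΣxy − ΣxΣy) / (nΣx² − (Σx)²)
Numerator   = 13×2498.2837 − 70.17×442.41 = 32477.6881 − 31043.9097 = 1433.7784
Denominator = 13×454.6499 − 70.17² = 5910.4487 − 4923.8289 = 986.6198
b₁(new) = 1433.7784 / 986.6198 = 1.4532

(Same formula on the original sums: (12×1994.6975 − 57.95×401.20) / (12×305.3215 − 57.95²) = 686.8300 / 305.6555 = 2.2471, matching the given fit.)

Step 3: Change in slope
Δβ₁ = 1.4532 − 2.2471 = -0.7939
Relative change = -0.7939 / 2.2471 × 100% = -35.3%
→ the slope decreases when the point is added.

A high-leverage point only changes the slope if it is off the original line; here y = 41.21 is below the original trend, so the slope decreases.
In practice: investigate whether it comes from the same population as the rest of the sample; examine leverage (hᵢ) and Cook's distance rather than deleting it automatically.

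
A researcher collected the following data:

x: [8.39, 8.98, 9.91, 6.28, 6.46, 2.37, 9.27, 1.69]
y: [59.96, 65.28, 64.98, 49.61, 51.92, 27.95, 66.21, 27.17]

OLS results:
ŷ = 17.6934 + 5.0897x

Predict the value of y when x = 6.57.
ŷ = 51.1327

Plug x = 6.57 into the fitted line:

ŷ = 17.6934 + 5.0897 × 6.57
ŷ = 17.6934 + 33.4393
ŷ = 51.1327

This is a point prediction; actual observations scatter around it by roughly the residual standard deviation.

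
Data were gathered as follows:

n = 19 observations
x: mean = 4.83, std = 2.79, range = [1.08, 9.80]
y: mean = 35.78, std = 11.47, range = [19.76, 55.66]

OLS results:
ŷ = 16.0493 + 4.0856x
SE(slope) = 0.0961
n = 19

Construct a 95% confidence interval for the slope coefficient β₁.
The 95% CI for β₁ is (3.8828, 4.2884)

Confidence interval for the slope:

The 95% CI for β₁ is: β̂₁ ± t*(α/2, n-2) × SE(β̂₁)

Step 1: Find critical t-value
- Confidence level = 0.95
- Degrees of freedom = n - 2 = 19 - 2 = 17
- t*(α/2, 17) = 2.1098

Step 2: Calculate margin of error
Margin = 2.1098 × 0.0961 = 0.2028

Step 3: Construct interval
CI = 4.0856 ± 0.2028
CI = (3.8828, 4.2884)

Interpretation: intervals built this way capture the true β₁ in 95% of repeated samples; here the plausible range for the per-unit effect of x on y is 3.8828 to 4.2884.
Since 0 is outside the interval, a two-sided test at α = 0.05 would reject H₀: β₁ = 0.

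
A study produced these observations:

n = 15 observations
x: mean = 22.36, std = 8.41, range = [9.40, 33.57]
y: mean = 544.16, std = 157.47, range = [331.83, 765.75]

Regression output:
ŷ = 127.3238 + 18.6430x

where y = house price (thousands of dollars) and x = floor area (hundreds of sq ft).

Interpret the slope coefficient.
For each additional hundred sq ft of floor area, predicted house price increases by approximately 18.6430 thousand dollars.

β₁ = 18.6430 is the change in predicted house price (thousand dollars) per additional hundred sq ft of floor area.

Interpretation:
- Floor area up by 1 hundred sq ft → predicted house price increases by 18.6430 thousand dollars
- The effect is assumed constant over the observed range of x (linearity)
- The slope describes association in these data, not necessarily a causal effect

The intercept β₀ = 127.3238 is the predicted house price when floor area = 0; since the smallest observed x is 9.40, this is an extrapolation and mainly anchors the line.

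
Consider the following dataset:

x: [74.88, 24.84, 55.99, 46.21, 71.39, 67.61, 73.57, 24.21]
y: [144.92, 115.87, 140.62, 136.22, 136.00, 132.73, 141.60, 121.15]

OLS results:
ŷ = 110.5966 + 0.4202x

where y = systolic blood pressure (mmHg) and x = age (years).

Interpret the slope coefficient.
An increase of one year in age is associated with a 0.4202 mmHg increase in predicted blood pressure.

β₁ = 0.4202 is the change in predicted blood pressure (mmHg) per additional year of age.

Interpretation:
- Age up by 1 year → predicted blood pressure increases by 0.4202 mmHg
- This is a linear approximation: the same per-unit change is assumed across the whole observed x range
- The slope describes association in these data, not necessarily a causal effect

The intercept β₀ = 110.5966 is the predicted blood pressure when age = 0; since the smallest observed x is 24.21, this is an extrapolation and mainly anchors the line.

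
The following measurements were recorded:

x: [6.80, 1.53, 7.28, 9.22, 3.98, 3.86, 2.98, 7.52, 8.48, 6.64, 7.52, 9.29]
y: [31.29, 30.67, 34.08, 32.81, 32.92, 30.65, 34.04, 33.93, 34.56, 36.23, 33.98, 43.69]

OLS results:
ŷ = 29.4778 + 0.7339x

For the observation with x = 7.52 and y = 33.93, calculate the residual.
Residual = -1.0667

The residual is the difference between the actual value and the predicted value:

Residual = y - ŷ

Step 1: Calculate predicted value
ŷ = 29.4778 + 0.7339 × 7.52
ŷ = 34.9967

Step 2: Calculate residual
Residual = 33.93 - 34.9967
Residual = -1.0667

Sign check: y < ŷ, so the point is below the line and the fit overestimates here.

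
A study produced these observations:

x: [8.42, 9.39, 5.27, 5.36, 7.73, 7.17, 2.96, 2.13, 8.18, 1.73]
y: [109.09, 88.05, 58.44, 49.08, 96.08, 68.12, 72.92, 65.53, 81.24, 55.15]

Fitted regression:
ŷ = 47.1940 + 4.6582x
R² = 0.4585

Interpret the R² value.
R² = 0.4585 means 45.85% of the variation in y is explained by the linear relationship with x. This indicates a moderate fit.

R² (coefficient of determination) measures the proportion of variance in y explained by the regression model.

Here R² = 0.4585:
- Explained: 45.85% of the variation in y
- Unexplained (residual): 100% − 45.85% = 54.15%
- Rule of thumb (below 0.3 weak; 0.3 to below 0.7 moderate; 0.7 and above strong) → moderate

Equivalently, for simple linear regression R² = r², so |r| = √0.4585 ≈ 0.6771.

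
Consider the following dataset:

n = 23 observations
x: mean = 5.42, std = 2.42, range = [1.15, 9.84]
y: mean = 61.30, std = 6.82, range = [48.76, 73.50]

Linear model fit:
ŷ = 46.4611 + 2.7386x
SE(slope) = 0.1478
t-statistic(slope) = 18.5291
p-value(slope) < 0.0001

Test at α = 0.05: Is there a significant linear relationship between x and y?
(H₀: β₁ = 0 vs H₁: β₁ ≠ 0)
p-value < 0.0001 < α = 0.05, so we reject H₀. The relationship is significant.

Hypothesis test for the slope coefficient:

H₀: β₁ = 0 (no linear relationship)
H₁: β₁ ≠ 0 (linear relationship exists)

Test statistic: t = β̂₁ / SE(β̂₁) = 2.7386 / 0.1478 = 18.5291

The p-value (<0.0001) is the probability, under H₀, of a t-statistic at least as extreme as |t| = 18.5291 (two-sided, df = n − 2 = 21).

Decision rule: reject H₀ if p-value < α.
p-value < 0.0001 < α = 0.05 → reject H₀.

At α = 0.05 the data do provide convincing evidence of a nonzero slope.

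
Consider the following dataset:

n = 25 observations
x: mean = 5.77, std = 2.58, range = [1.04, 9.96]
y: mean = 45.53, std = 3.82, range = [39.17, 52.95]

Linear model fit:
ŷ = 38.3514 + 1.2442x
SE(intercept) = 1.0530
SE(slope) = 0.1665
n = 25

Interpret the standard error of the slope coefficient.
SE(β̂₁) = 0.1665 is the estimated standard deviation of the slope estimate across repeated samples; relative to β̂₁ = 1.2442 that is 13.4%, a precise estimate.

What SE measures:
- The standard error quantifies the sampling variability of the coefficient estimate
- It is the estimated standard deviation of β̂₁ across hypothetical repeated samples of the same size
- Smaller SE → more precise estimate

Relative precision:
- SE / |β̂₁| = 0.1665 / 1.2442 = 13.4%
- Rule of thumb (under 20%: precise; 20% to under 50%: moderately precise; 50% or more: imprecise) → precise

Rough 95% range (±2 SE): 1.2442 ± 0.3330 → (0.9112, 1.5772).

What drives SE(β̂₁): more residual scatter → larger SE.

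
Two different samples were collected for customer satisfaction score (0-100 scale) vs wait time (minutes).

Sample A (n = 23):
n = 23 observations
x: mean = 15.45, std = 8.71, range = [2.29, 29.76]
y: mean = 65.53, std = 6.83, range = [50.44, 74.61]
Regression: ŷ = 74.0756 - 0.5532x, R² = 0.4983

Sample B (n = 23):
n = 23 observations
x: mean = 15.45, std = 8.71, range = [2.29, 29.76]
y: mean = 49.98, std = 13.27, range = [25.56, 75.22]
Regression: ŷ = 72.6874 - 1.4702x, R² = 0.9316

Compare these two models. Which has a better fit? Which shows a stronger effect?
Model B has the better fit (R² = 0.9316 vs 0.4983). Model B shows the stronger effect (|β₁| = 1.4702 vs 0.5532).

Model Comparison:

Which explains more variance? (R²)
- Model A: R² = 0.4983 → 49.83% of variance in satisfaction score explained
- Model B: R² = 0.9316 → 93.16% of variance in satisfaction score explained
- 0.9316 > 0.4983 → Model B has the better fit

Which has the larger per-minute effect? (|β₁|)
- Model A: β₁ = -0.5532 → predicted satisfaction score falls 0.5532 points per additional minute of wait time
- Model B: β₁ = -1.4702 → predicted satisfaction score falls 1.4702 points per additional minute of wait time
- |-0.5532| < |-1.4702| → Model B shows the stronger marginal effect

Note: A steeper slope doesn't make a better model if the scatter around the line is large.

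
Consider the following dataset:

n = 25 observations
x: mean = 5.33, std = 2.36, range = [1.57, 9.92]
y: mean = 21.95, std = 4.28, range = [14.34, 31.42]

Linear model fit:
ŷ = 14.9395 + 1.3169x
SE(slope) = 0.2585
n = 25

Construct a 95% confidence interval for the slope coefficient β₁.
The 95% CI for β₁ is (0.7821, 1.8517)

Confidence interval for the slope:

The 95% CI for β₁ is: β̂₁ ± t*(α/2, n-2) × SE(β̂₁)

Step 1: Find critical t-value
- Confidence level = 0.95
- Degrees of freedom = n - 2 = 25 - 2 = 23
- t*(α/2, 23) = 2.0687

Step 2: Calculate margin of error
Margin = 2.0687 × 0.2585 = 0.5348

Step 3: Construct interval
CI = 1.3169 ± 0.5348
CI = (0.7821, 1.8517)

Interpretation: each one-unit increase in x is associated with a change in mean y of between 0.7821 and 1.8517, with 95% confidence.
Since 0 is outside the interval, a two-sided test at α = 0.05 would reject H₀: β₁ = 0.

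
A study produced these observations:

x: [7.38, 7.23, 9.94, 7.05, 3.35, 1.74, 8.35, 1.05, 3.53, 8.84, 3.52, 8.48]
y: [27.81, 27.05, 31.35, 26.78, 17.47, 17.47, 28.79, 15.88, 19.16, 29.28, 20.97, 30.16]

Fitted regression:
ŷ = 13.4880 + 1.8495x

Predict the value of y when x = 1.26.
ŷ = 15.8184

Plug x = 1.26 into the fitted line:

ŷ = 13.4880 + 1.8495 × 1.26
ŷ = 13.4880 + 2.3304
ŷ = 15.8184

This is the fitted mean response at that x — an individual observation would come with a wider prediction interval.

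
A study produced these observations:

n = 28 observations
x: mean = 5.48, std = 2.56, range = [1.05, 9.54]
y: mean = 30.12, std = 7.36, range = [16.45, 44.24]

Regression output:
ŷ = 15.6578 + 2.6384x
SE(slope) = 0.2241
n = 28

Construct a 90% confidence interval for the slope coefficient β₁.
The 90% CI for β₁ is (2.2562, 3.0206)

Confidence interval for the slope:

The 90% CI for β₁ is: β̂₁ ± t*(α/2, n-2) × SE(β̂₁)

Step 1: Find critical t-value
- Confidence level = 0.9
- Degrees of freedom = n - 2 = 28 - 2 = 26
- t*(α/2, 26) = 1.7056

Step 2: Calculate margin of error
Margin = 1.7056 × 0.2241 = 0.3822

Step 3: Construct interval
CI = 2.6384 ± 0.3822
CI = (2.2562, 3.0206)

Interpretation: We are 90% confident that the true slope β₁ lies between 2.2562 and 3.0206.
Both endpoints are positive, so the data support a genuinely positive slope at this confidence level.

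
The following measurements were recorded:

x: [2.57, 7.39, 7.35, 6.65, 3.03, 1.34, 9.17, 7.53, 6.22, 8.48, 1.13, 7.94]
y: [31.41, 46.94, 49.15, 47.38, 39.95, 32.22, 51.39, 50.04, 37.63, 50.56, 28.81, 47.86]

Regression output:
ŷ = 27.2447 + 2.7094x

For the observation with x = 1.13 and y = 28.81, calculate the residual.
Residual = -1.4963

The residual is the difference between the actual value and the predicted value:

Residual = y - ŷ

Step 1: Calculate predicted value
ŷ = 27.2447 + 2.7094 × 1.13
ŷ = 30.3063

Step 2: Calculate residual
Residual = 28.81 - 30.3063
Residual = -1.4963

Interpretation: the model overestimates the actual value by 1.4963 at this point (negative residual → observation lies below the fitted line).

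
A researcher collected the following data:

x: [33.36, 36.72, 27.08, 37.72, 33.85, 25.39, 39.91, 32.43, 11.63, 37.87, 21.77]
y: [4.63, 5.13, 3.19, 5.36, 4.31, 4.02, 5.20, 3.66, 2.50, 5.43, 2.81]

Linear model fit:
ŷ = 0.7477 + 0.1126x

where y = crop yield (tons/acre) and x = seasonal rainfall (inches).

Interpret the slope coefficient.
On average, crop yield is about 0.1126 tons/acre higher for every extra inch of rainfall.

The slope coefficient β₁ = 0.1126 represents the marginal effect of rainfall on crop yield.

Interpretation:
- Rainfall up by 1 inch → predicted crop yield increases by 0.1126 tons/acre
- This is a linear approximation: the same per-unit change is assumed across the whole observed x range
- The slope describes association in these data, not necessarily a causal effect

The intercept β₀ = 0.7477 is the predicted crop yield when rainfall = 0; since the smallest observed x is 11.63, this is an extrapolation and mainly anchors the line.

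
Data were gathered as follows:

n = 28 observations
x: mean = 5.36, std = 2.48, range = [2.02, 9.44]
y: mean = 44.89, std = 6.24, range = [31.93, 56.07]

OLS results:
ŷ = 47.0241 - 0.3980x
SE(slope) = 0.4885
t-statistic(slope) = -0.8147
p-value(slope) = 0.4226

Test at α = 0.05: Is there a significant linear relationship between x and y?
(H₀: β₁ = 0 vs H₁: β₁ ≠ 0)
p-value = 0.4226 ≥ α = 0.05, so we fail to reject H₀. The relationship is not significant.

Hypothesis test for the slope coefficient:

H₀: β₁ = 0 (no linear relationship)
H₁: β₁ ≠ 0 (linear relationship exists)

Test statistic: t = β̂₁ / SE(β̂₁) = -0.3980 / 0.4885 = -0.8147

With df = 26, the two-sided p-value for |t| = 0.8147 is 0.4226.

Decision rule: reject H₀ if p-value < α.
p-value = 0.4226 ≥ α = 0.05 → fail to reject H₀.

Conclusion: the linear association between x and y is not significant at the 5% level.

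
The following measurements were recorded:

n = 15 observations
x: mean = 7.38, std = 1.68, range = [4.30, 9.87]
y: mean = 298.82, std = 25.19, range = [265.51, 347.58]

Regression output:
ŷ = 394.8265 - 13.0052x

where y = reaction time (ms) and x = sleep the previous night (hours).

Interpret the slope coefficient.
For each additional hour of sleep, predicted reaction time decreases by approximately 13.0052 ms.

The slope coefficient β₁ = -13.0052 represents the marginal effect of sleep on reaction time.

Interpretation:
- Sleep up by 1 hour → predicted reaction time decreases by 13.0052 ms
- This is a linear approximation: the same per-unit change is assumed across the whole observed x range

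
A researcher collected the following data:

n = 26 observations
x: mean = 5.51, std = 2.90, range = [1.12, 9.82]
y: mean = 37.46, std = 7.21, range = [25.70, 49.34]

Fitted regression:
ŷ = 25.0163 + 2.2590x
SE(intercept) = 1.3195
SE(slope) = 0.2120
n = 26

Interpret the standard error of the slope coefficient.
SE(slope) = 0.2120 measures the uncertainty in the estimated slope. The coefficient is estimated precisely (SE/|β̂₁| = 9.4%).

SE(β̂₁) = 0.2120 says: if we drew many samples of n = 26 from the same population and refit each time, the fitted slopes would scatter with a standard deviation of roughly 0.2120 around the true β₁.

Relative precision:
- SE / |β̂₁| = 0.2120 / 2.2590 = 9.4%
- Rule of thumb (under 20%: precise; 20% to under 50%: moderately precise; 50% or more: imprecise) → precise

Link to the t-test: t = β̂₁ / SE(β̂₁) = 2.2590 / 0.2120 = 10.6557, the statistic for H₀: β₁ = 0.

What drives SE(β̂₁): more residual scatter → larger SE; wider spread of x values → smaller SE.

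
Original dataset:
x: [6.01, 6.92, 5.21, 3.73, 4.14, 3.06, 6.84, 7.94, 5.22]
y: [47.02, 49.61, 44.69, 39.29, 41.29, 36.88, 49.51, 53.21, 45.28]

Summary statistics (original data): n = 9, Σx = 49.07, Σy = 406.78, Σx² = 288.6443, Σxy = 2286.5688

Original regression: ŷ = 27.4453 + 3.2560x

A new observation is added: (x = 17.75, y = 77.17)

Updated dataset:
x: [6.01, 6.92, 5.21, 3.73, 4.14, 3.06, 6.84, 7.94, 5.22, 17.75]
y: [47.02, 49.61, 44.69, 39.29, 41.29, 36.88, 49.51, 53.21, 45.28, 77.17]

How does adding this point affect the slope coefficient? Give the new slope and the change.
New slope β₁ = 2.6879 versus 3.2560 before: a change of -0.5681 (-17.4%).

x = 17.75 lies well outside the original x-range [3.06, 7.94] (x̄ ≈ 5.45), so this observation has high leverage and can move the slope substantially.

Step 1: Update the sums with the new point (n goes from 9 to 10)
Σx  = 49.07 + 17.75 = 66.82
Σy  = 406.78 + 77.17 = 483.95
Σx² = 288.6443 + 17.75² = 288.6443 + 315.0625 = 603.7068
Σxy = 2286.5688 + 17.75×77.17 = 2286.5688 + 1369.7675 = 3656.3363

Step 2: Recompute the slope with b₁ = (nΣxy − ΣxΣy) / (nΣx² − (Σx)²)
Numerator   = 10×3656.3363 − 66.82×483.95 = 36563.3630 − 32337.5390 = 4225.8240
Denominator = 10×603.7068 − 66.82² = 6037.0680 − 4464.9124 = 1572.1556
b₁(new) = 4225.8240 / 1572.1556 = 2.6879

(Same formula on the original sums: (9×2286.5688 − 49.07×406.78) / (9×288.6443 − 49.07²) = 618.4246 / 189.9338 = 3.2560, matching the given fit.)

Step 3: Change in slope
Δβ₁ = 2.6879 − 3.2560 = -0.5681
Relative change = -0.5681 / 3.2560 × 100% = -17.4%
→ the slope decreases when the point is added.

Because the point sits below the extension of the original line at a high-leverage x, it tilts the fit down.
In practice: examine leverage (hᵢ) and Cook's distance rather than deleting it automatically; investigate whether it comes from the same population as the rest of the sample.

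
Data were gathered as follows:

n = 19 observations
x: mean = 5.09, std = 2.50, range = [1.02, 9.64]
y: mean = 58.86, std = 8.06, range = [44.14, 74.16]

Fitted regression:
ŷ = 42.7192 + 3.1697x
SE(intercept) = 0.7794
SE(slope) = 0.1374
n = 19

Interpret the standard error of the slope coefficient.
The slope 3.1697 is pinned down to within about ±0.1374 (one SE) by these data — relative uncertainty 4.3%, i.e. precise.

What SE measures:
- The standard error quantifies the sampling variability of the coefficient estimate
- It is the estimated standard deviation of β̂₁ across hypothetical repeated samples of the same size
- Smaller SE → more precise estimate

Relative precision:
- SE / |β̂₁| = 0.1374 / 3.1697 = 4.3%
- Rule of thumb (under 20%: precise; 20% to under 50%: moderately precise; 50% or more: imprecise) → precise

Rough 95% range (±2 SE): 3.1697 ± 0.2748 → (2.8949, 3.4445).

What drives SE(β̂₁): larger n (here n = 19) → smaller SE; more residual scatter → larger SE; wider spread of x values → smaller SE.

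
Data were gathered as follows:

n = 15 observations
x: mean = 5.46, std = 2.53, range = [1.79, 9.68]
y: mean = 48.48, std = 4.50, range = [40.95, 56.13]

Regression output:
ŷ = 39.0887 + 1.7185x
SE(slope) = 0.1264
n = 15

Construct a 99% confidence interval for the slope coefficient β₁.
The 99% CI for β₁ is (1.3377, 2.0993)

Confidence interval for the slope:

The 99% CI for β₁ is: β̂₁ ± t*(α/2, n-2) × SE(β̂₁)

Step 1: Find critical t-value
- Confidence level = 0.99
- Degrees of freedom = n - 2 = 15 - 2 = 13
- t*(α/2, 13) = 3.0123

Step 2: Calculate margin of error
Margin = 3.0123 × 0.1264 = 0.3808

Step 3: Construct interval
CI = 1.7185 ± 0.3808
CI = (1.3377, 2.0993)

Interpretation: We are 99% confident that the true slope β₁ lies between 1.3377 and 2.0993.
Both endpoints are positive, so the data support a genuinely positive slope at this confidence level.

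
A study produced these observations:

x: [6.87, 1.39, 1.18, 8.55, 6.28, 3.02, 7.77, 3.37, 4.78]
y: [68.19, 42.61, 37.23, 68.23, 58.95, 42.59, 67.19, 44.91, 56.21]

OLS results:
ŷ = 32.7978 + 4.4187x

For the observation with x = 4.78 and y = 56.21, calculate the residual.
Residual = 2.2908

The residual is the difference between the actual value and the predicted value:

Residual = y - ŷ

Step 1: Calculate predicted value
ŷ = 32.7978 + 4.4187 × 4.78
ŷ = 53.9192

Step 2: Calculate residual
Residual = 56.21 - 53.9192
Residual = 2.2908

Sign check: y > ŷ, so the point is above the line and the fit underestimates here.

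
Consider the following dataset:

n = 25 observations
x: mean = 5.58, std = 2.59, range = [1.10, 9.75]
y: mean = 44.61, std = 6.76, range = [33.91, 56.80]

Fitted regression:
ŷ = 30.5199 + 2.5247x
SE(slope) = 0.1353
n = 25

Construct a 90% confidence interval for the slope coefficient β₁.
The 90% CI for β₁ is (2.2928, 2.7566)

Confidence interval for the slope:

The 90% CI for β₁ is: β̂₁ ± t*(α/2, n-2) × SE(β̂₁)

Step 1: Find critical t-value
- Confidence level = 0.9
- Degrees of freedom = n - 2 = 25 - 2 = 23
- t*(α/2, 23) = 1.7139

Step 2: Calculate margin of error
Margin = 1.7139 × 0.1353 = 0.2319

Step 3: Construct interval
CI = 2.5247 ± 0.2319
CI = (2.2928, 2.7566)

Interpretation: each one-unit increase in x is associated with a change in mean y of between 2.2928 and 2.7566, with 90% confidence.
Both endpoints are positive, so the data support a genuinely positive slope at this confidence level.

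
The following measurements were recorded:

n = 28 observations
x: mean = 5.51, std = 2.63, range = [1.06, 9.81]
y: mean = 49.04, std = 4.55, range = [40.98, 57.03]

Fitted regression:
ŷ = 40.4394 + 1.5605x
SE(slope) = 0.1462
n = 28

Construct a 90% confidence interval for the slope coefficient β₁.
The 90% CI for β₁ is (1.3111, 1.8099)

Confidence interval for the slope:

The 90% CI for β₁ is: β̂₁ ± t*(α/2, n-2) × SE(β̂₁)

Step 1: Find critical t-value
- Confidence level = 0.9
- Degrees of freedom = n - 2 = 28 - 2 = 26
- t*(α/2, 26) = 1.7056

Step 2: Calculate margin of error
Margin = 1.7056 × 0.1462 = 0.2494

Step 3: Construct interval
CI = 1.5605 ± 0.2494
CI = (1.3111, 1.8099)

Interpretation: intervals built this way capture the true β₁ in 90% of repeated samples; here the plausible range for the per-unit effect of x on y is 1.3111 to 1.8099.
Since 0 is outside the interval, a two-sided test at α = 0.10 would reject H₀: β₁ = 0.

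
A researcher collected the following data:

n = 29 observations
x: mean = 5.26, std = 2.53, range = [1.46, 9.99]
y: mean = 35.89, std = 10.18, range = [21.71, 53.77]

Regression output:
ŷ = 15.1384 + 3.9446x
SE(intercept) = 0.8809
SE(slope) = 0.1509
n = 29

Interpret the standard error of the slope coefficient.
SE(β̂₁) = 0.1509 is the estimated standard deviation of the slope estimate across repeated samples; relative to β̂₁ = 3.9446 that is 3.8%, a precise estimate.

SE(β̂₁) = s / √Sxx, where s is the residual standard deviation and Sxx = Σ(x − x̄)². It is the yardstick for how far β̂₁ = 3.9446 could plausibly be from the true slope.

Relative precision:
- SE / |β̂₁| = 0.1509 / 3.9446 = 3.8%
- Rule of thumb (under 20%: precise; 20% to under 50%: moderately precise; 50% or more: imprecise) → precise

Link to interval estimation: a confidence interval for β₁ is β̂₁ ± t* × 0.1509, so SE sets the half-width per unit of t*.

What drives SE(β̂₁): wider spread of x values → smaller SE.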